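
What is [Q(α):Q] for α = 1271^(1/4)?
[Q(α):Q] = 4

α is a root of x^4 - 1271. By Eisenstein's criterion at the prime p = 31 (which divides the constant term 1271 but p^2 = 961 does not, since 1271 is squarefree), x^4 - 1271 is irreducible over Q. Hence [Q(α):Q] = 4.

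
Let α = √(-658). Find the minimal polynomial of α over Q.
m_α(x) = x^2 + 658

α satisfies α^2 + 658 = 0, so x^2 + 658 annihilates α. Since d = -658 is squarefree and ≠ 1, it is not a perfect square in Q, so x^2 + 658 has no rational root and is therefore irreducible over Q (a degree-2 polynomial over a field is irreducible iff it has no root). Hence m_α(x) = x^2 + 658.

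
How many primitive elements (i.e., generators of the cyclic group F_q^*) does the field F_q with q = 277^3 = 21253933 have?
There are φ(21253932) = 5474304 primitive elements

F_q^* is cyclic of order q - 1 = 21253932. A cyclic group of order m has exactly φ(m) generators. Here m = 21253932 = 2^2 · 3^2 · 7 · 19 · 23 · 193, so the number of primitive elements is φ(21253932) = 5474304.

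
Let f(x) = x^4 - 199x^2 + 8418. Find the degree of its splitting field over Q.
[K : Q] = 4

Solving the quadratic in x^2: x^2 = (199 ± √(199^2 - 4·8418))/2 = (199 ± √5929)/2 = (199 ± 77)/2, giving x^2 = 138 or x^2 = 61. So f(x) = (x^2 - 138)(x^2 - 61) and the roots of f are ±√138, ±√61. Hence the splitting field is K = Q(√138, √61). Since 138 and 61 are distinct squarefree integers > 1, their product 8418 is not a perfect square, so √61 ∉ Q(√138). By the tower law [K:Q] = [Q(√138,√61):Q(√138)] · [Q(√138):Q] = 2 · 2 = 4.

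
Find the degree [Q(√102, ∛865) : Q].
[Q(√102, ∛865) : Q] = 6

Let L = Q(√102, ∛865). Since Q(√102) ⊂ L and [Q(√102):Q] = 2, the tower law gives 2 | [L:Q]. Likewise Q(∛865) ⊂ L with [Q(∛865):Q] = 3 (because 865 is not a perfect cube), so 3 | [L:Q]. As gcd(2,3) = 1, [L:Q] is divisible by 6. Conversely L is generated over Q by √102 and ∛865, so [L:Q] ≤ 2·3 = 6. Therefore [Q(√102, ∛865) : Q] = 6.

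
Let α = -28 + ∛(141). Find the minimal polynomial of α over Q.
m_α(x) = x^3 + 84x^2 + 2352x + 21811

Set β = α + 28 = ∛(141), so β^3 = 141. Then (α + 28)^3 - 141 = 0, i.e. α is a root of g(x) = (x + 28)^3 - 141 = x^3 + 84x^2 + 2352x + 21811. Since g(x) = h(x + 28) where h(x) = x^3 - 141, and h is irreducible over Q (because 141 is not a perfect cube, so h has no rational root, and a monic cubic with no rational root is irreducible), g is also irreducible (irreducibility is preserved under the substitution x → x + 28). Hence m_α(x) = x^3 + 84x^2 + 2352x + 21811.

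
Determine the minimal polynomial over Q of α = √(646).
m_α(x) = x^2 - 646

α satisfies α^2 - 646 = 0, so x^2 - 646 annihilates α. Since d = 646 is squarefree and ≠ 1, it is not a perfect square in Q, so x^2 - 646 has no rational root and is therefore irreducible over Q (a degree-2 polynomial over a field is irreducible iff it has no root). Hence m_α(x) = x^2 - 646.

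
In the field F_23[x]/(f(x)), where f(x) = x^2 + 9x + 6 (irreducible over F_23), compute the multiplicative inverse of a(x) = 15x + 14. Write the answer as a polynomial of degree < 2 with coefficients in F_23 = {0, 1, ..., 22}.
a(x)^(-1) ≡ 8x + 17 (mod f(x))

Since f is irreducible over F_23, F_23[x]/(f) is a field and a(x) ≠ 0 has an inverse. Apply the extended Euclidean algorithm to f(x) and a(x) in F_23[x]: f(x) = (20x + 8)·a(x) + (9). The last nonzero remainder is the constant 9 = gcd(f, a) in F_23. Back-substituting through the division chain expresses 9 = s(x)·a(x) + t(x)·f(x) with s(x) ≡ 3x + 15 (mod f), so (3x + 15)·a(x) ≡ 9 (mod f). Multiplying by 9^(-1) ≡ 18 in F_23 gives a(x)^(-1) ≡ 18·(3x + 15) ≡ 8x + 17 (mod f). Check: (15x + 14)·(8x + 17) = 5x^2 + 22x + 8 ≡ 1 (mod x^2 + 9x + 6).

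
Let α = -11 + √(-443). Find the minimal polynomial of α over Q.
m_α(x) = x^2 + 22x + 564

From α + 11 = √(-443), squaring gives (α + 11)^2 = -443, i.e. α^2 + 22α + 121 = -443, so α^2 + 22α + 564 = 0. The discriminant of x^2 + 22x + 564 is (22)^2 - 4·(564) = 484 - 2256 = -1772, and 4·(-443) is not a perfect square in Q since -443 is squarefree and ≠ 1. Hence x^2 + 22x + 564 is irreducible over Q and is the minimal polynomial of α.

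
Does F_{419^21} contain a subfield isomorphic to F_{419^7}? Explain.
Yes: F_{419^7} is a subfield of F_{419^21}

F_{p^m} embeds in F_{p^n} iff m | n (since F_{p^n} is the splitting field of x^(p^n) - x, and F_{p^m} ⊂ F_{p^n} forces p^n to be a power of p^m, i.e. m | n; conversely if m | n then every root of x^(p^m) - x is a root of x^(p^n) - x). Here 7 | 21 (since 21 = 3·7), so F_{419^7} is a subfield of F_{419^21}, and [F_{419^21} : F_{419^7}] = 21/7 = 3.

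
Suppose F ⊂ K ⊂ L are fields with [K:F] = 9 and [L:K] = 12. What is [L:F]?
[L:F] = 108

The tower law says that for any tower of field extensions F ⊂ K ⊂ L with finite degrees, [L:F] = [L:K] · [K:F]. Here this gives [L:F] = 12 · 9 = 108.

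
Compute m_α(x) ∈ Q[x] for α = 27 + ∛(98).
m_α(x) = x^3 - 81x^2 + 2187x - 19781

Set β = α - 27 = ∛(98), so β^3 = 98. Then (α - 27)^3 - 98 = 0, i.e. α is a root of g(x) = (x - 27)^3 - 98 = x^3 - 81x^2 + 2187x - 19781. Since g(x) = h(x - 27) where h(x) = x^3 - 98, and h is irreducible over Q (because 98 is not a perfect cube, so h has no rational root, and a monic cubic with no rational root is irreducible), g is also irreducible (irreducibility is preserved under the substitution x → x - 27). Hence m_α(x) = x^3 - 81x^2 + 2187x - 19781.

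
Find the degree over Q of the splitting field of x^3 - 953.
[K : Q] = 6

The roots of x^3 - 953 are ∛953, ω∛953, ω^2∛953 where ω = e^(2πi/3) is a primitive cube root of unity, so K = Q(∛953, ω). Now [Q(∛953):Q] = 3 (since 953 is not a perfect cube, x^3 - 953 is irreducible) and [Q(ω):Q] = 2. Both 2 and 3 divide [K:Q], and [K:Q] ≤ 3·2 = 6, so [K:Q] = 6. (Equivalently: Q(∛953) ⊂ R but ω ∉ R, so [K : Q(∛953)] = 2.)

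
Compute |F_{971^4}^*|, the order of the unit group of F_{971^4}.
|F_{971^4}^*| = 888949151280

F_{971^4} has 971^4 = 888949151281 elements; its multiplicative group consists of all nonzero elements, so |F_{971^4}^*| = 888949151281 - 1 = 888949151280. (It is cyclic since any finite subgroup of the multiplicative group of a field is cyclic.)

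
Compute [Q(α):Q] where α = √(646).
[Q(α):Q] = 2

[Q(α):Q] equals the degree of the minimal polynomial of α. Here α^2 = 646 and x^2 - 646 is irreducible (d = 646 is squarefree, ≠ 1, hence not a square), so deg(m_α) = 2. Thus [Q(α):Q] = 2.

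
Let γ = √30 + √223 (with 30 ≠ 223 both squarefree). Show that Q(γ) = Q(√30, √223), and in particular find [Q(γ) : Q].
[Q(γ) : Q] = 4 (equivalently, Q(γ) = Q(√30, √223))

Obviously Q(γ) ⊆ Q(√30, √223), and [Q(√30, √223):Q] = 4 (since 30, 223 are distinct squarefree integers > 1 with 6690 not a perfect square). To show equality we compute the minimal polynomial of γ. From γ = √30 + √223: γ^2 = 30 + 2√(6690) + 223 = 253 + 2√(6690), so γ^2 - 253 = 2√(6690); squaring, (γ^2 - 253)^2 = 4·6690, i.e. γ^4 - 506γ^2 + 64009 - 26760 = 0, i.e. γ^4 - 506γ^2 + 37249 = 0. So γ is a root of x^4 - 506x^2 + 37249. This polynomial is irreducible over Q: it has no rational root (each ±√30 ± √223 is irrational), and any factorization into two quadratics over Q would force √(6690) ∈ Q (pairing opposite roots) or √30, √223 ∈ Q (other pairings), all impossible. Hence [Q(γ):Q] = 4 = [Q(√30, √223):Q], so Q(γ) = Q(√30, √223).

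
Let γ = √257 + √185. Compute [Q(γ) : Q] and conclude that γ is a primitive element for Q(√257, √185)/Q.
[Q(γ) : Q] = 4 (equivalently, Q(γ) = Q(√257, √185))

Obviously Q(γ) ⊆ Q(√257, √185), and [Q(√257, √185):Q] = 4 (since 257, 185 are distinct squarefree integers > 1 with 47545 not a perfect square). To show equality we compute the minimal polynomial of γ. From γ = √257 + √185: γ^2 = 257 + 2√(47545) + 185 = 442 + 2√(47545), so γ^2 - 442 = 2√(47545); squaring, (γ^2 - 442)^2 = 4·47545, i.e. γ^4 - 884γ^2 + 195364 - 190180 = 0, i.e. γ^4 - 884γ^2 + 5184 = 0. So γ is a root of x^4 - 884x^2 + 5184. This polynomial is irreducible over Q: it has no rational root (each ±√257 ± √185 is irrational), and any factorization into two quadratics over Q would force √(47545) ∈ Q (pairing opposite roots) or √257, √185 ∈ Q (other pairings), all impossible. Hence [Q(γ):Q] = 4 = [Q(√257, √185):Q], so Q(γ) = Q(√257, √185).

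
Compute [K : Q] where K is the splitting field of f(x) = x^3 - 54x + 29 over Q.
[K : Q] = 6

By the rational root test, any rational root of the monic integer polynomial f(x) = x^3 - 54x + 29 must be an integer dividing the constant term 29, i.e. one of ±{1, 29}. Evaluating: f(1) = -24, f(-1) = 82, f(29) = 22852, f(-29) = -22794; none is 0, so f has no rational root and is therefore irreducible over Q (a cubic with no linear factor over a field is irreducible). For an irreducible cubic, the Galois group is A_3 or S_3 according as the discriminant disc(f) = -4a^3 - 27b^2 = -4·(-54)^3 - 27·(29)^2 = 607149 is or is not a square in Q. Here disc(f) = 607149 is not a perfect square in Q, so the Galois group of f over Q is not contained in A_3 and must be all of S_3. The splitting field has degree |S_3| = 6 over Q, so [K : Q] = 6.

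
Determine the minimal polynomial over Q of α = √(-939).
m_α(x) = x^2 + 939

α satisfies α^2 + 939 = 0, so x^2 + 939 annihilates α. Since d = -939 is squarefree and ≠ 1, it is not a perfect square in Q, so x^2 + 939 has no rational root and is therefore irreducible over Q (a degree-2 polynomial over a field is irreducible iff it has no root). Hence m_α(x) = x^2 + 939.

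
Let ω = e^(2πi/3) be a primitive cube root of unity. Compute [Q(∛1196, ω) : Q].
[Q(∛1196, ω) : Q] = 6

[Q(∛1196):Q] = 3 (min poly x^3 - 1196, irreducible since 1196 is not a perfect cube). [Q(ω):Q] = 2 (min poly x^2 + x + 1). Since Q(∛1196) ⊂ R and ω ∉ R, we have ω ∉ Q(∛1196), so x^2 + x + 1 remains irreducible over Q(∛1196) and [Q(∛1196, ω) : Q(∛1196)] = 2. By the tower law, [Q(∛1196, ω) : Q] = 3 · 2 = 6. (In fact Q(∛1196, ω) is the splitting field of x^3 - 1196 over Q.)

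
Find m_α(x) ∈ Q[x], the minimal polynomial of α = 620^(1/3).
m_α(x) = x^3 - 620

α satisfies α^3 = 620, so x^3 - 620 annihilates α. By the rational root test, a rational root p/q (in lowest terms) of x^3 - 620 would satisfy p^3 = 620 q^3, forcing q = 1 and p^3 = 620; but 620 is not a perfect cube, contradiction. A monic cubic over Q with no rational root is irreducible (any nontrivial factorization would include a linear factor). Hence x^3 - 620 is the minimal polynomial of α, and in particular [Q(α):Q] = 3.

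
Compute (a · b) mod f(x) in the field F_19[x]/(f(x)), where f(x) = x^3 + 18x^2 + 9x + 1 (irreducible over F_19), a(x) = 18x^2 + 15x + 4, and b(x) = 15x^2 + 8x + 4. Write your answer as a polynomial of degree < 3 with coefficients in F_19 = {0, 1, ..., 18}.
a · b ≡ 18x + 4 (mod f(x))

Multiply in F_19[x]: a(x)·b(x) = (18x^2 + 15x + 4)·(15x^2 + 8x + 4) = 4x^4 + 8x^3 + 5x^2 + 16x + 16. This has degree ≥ 3, so divide by f(x) over F_19: 4x^4 + 8x^3 + 5x^2 + 16x + 16 = (4x + 12)·(x^3 + 18x^2 + 9x + 1) + (18x + 4). Hence a·b ≡ 18x + 4 (mod f). (F_19[x]/(f) is a field with 19^3 = 6859 elements since f is irreducible of degree 3.)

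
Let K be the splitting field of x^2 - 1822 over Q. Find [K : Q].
[K : Q] = 2

f(x) = x^2 - 1822 factors as (x - √1822)(x + √1822). The splitting field is K = Q(√1822). Since 1822 is squarefree and > 1, it is not a perfect square, so x^2 - 1822 is irreducible over Q and [Q(√1822) : Q] = 2. Hence [K : Q] = 2.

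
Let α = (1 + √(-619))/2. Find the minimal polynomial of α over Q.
m_α(x) = x^2 - x + 155

From 2α - 1 = √(-619), squaring gives (2α - 1)^2 = -619, i.e. 4α^2 - 4α + 1 = -619, so α^2 - α + (1 + 619)/4 = 0. Since -619 ≡ 1 (mod 4), (1 + 619)/4 = 155 ∈ Z. The polynomial x^2 - x + 155 has discriminant 1 - 4·(155) = -619, which is not a perfect square in Q (d = -619 is squarefree and ≠ 1), so x^2 - x + 155 is irreducible over Q. It is the minimal polynomial of α.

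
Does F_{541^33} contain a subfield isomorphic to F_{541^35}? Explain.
No: F_{541^35} is not a subfield of F_{541^33}

F_{p^m} embeds in F_{p^n} iff m | n. Here 35 ∤ 33 (since 33 = 0·35 + 33 with remainder 33 ≠ 0), so F_{541^35} is not a subfield of F_{541^33}. Equivalently: if it were, the tower law would give 35 = [F_{541^35}:F_541] dividing [F_{541^33}:F_541] = 33, contradiction.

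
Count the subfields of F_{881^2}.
F_{881^2} has 2 subfields

The subfields of F_{p^n} are exactly the fields F_{p^d} for d | n (each is the fixed field of the unique index-d subgroup of Gal(F_{p^n}/F_p) ≅ Z/nZ). The divisors of n = 2 are {1, 2}, giving 2 subfields: F_{881^1}, F_{881^2}.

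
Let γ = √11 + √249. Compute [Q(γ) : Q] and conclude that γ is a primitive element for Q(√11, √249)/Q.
[Q(γ) : Q] = 4 (equivalently, Q(γ) = Q(√11, √249))

Obviously Q(γ) ⊆ Q(√11, √249), and [Q(√11, √249):Q] = 4 (since 11, 249 are distinct squarefree integers > 1 with 2739 not a perfect square). To show equality we compute the minimal polynomial of γ. From γ = √11 + √249: γ^2 = 11 + 2√(2739) + 249 = 260 + 2√(2739), so γ^2 - 260 = 2√(2739); squaring, (γ^2 - 260)^2 = 4·2739, i.e. γ^4 - 520γ^2 + 67600 - 10956 = 0, i.e. γ^4 - 520γ^2 + 56644 = 0. So γ is a root of x^4 - 520x^2 + 56644. This polynomial is irreducible over Q: it has no rational root (each ±√11 ± √249 is irrational), and any factorization into two quadratics over Q would force √(2739) ∈ Q (pairing opposite roots) or √11, √249 ∈ Q (other pairings), all impossible. Hence [Q(γ):Q] = 4 = [Q(√11, √249):Q], so Q(γ) = Q(√11, √249).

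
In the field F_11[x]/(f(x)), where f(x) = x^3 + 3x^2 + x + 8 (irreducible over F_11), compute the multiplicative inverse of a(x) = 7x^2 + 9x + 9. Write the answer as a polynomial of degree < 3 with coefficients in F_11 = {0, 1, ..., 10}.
a(x)^(-1) ≡ 9x^2 + 9x + 9 (mod f(x))

Since f is irreducible over F_11, F_11[x]/(f) is a field and a(x) ≠ 0 has an inverse. Apply the extended Euclidean algorithm to f(x) and a(x) in F_11[x]: f(x) = (8x + 9)·a(x) + (2x + 4);  a(x) = (9x + 3)·(2x + 4) + (8). The last nonzero remainder is the constant 8 = gcd(f, a) in F_11. Back-substituting through the division chain expresses 8 = s(x)·a(x) + t(x)·f(x) with s(x) ≡ 6x^2 + 6x + 6 (mod f), so (6x^2 + 6x + 6)·a(x) ≡ 8 (mod f). Multiplying by 8^(-1) ≡ 7 in F_11 gives a(x)^(-1) ≡ 7·(6x^2 + 6x + 6) ≡ 9x^2 + 9x + 9 (mod f). Check: (7x^2 + 9x + 9)·(9x^2 + 9x + 9) = 8x^4 + x^3 + 5x^2 + 8x + 4 ≡ 1 (mod x^3 + 3x^2 + x + 8).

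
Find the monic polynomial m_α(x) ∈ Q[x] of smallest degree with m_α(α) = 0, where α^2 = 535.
m_α(x) = x^2 - 535

α satisfies α^2 - 535 = 0, so x^2 - 535 annihilates α. Since d = 535 is squarefree and ≠ 1, it is not a perfect square in Q, so x^2 - 535 has no rational root and is therefore irreducible over Q (a degree-2 polynomial over a field is irreducible iff it has no root). Hence m_α(x) = x^2 - 535.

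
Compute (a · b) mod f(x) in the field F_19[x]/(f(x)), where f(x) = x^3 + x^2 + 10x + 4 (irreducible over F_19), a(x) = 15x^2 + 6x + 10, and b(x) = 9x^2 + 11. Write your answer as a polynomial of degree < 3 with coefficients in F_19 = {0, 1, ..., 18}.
a · b ≡ 12x^2 + 13x + 16 (mod f(x))

Multiply in F_19[x]: a(x)·b(x) = (15x^2 + 6x + 10)·(9x^2 + 11) = 2x^4 + 16x^3 + 8x^2 + 9x + 15. This has degree ≥ 3, so divide by f(x) over F_19: 2x^4 + 16x^3 + 8x^2 + 9x + 15 = (2x + 14)·(x^3 + x^2 + 10x + 4) + (12x^2 + 13x + 16). Hence a·b ≡ 12x^2 + 13x + 16 (mod f). (F_19[x]/(f) is a field with 19^3 = 6859 elements since f is irreducible of degree 3.)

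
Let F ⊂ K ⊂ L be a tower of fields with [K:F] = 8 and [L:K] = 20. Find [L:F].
[L:F] = 160

The tower law says that for any tower of field extensions F ⊂ K ⊂ L with finite degrees, [L:F] = [L:K] · [K:F]. Here this gives [L:F] = 20 · 8 = 160.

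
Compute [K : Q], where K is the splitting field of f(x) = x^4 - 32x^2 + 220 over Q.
[K : Q] = 4

Solving the quadratic in x^2: x^2 = (32 ± √(32^2 - 4·220))/2 = (32 ± √144)/2 = (32 ± 12)/2, giving x^2 = 10 or x^2 = 22. So f(x) = (x^2 - 10)(x^2 - 22) and the roots of f are ±√10, ±√22. Hence the splitting field is K = Q(√10, √22). Since 10 and 22 are distinct squarefree integers > 1, their product 220 is not a perfect square, so √22 ∉ Q(√10). By the tower law [K:Q] = [Q(√10,√22):Q(√10)] · [Q(√10):Q] = 2 · 2 = 4.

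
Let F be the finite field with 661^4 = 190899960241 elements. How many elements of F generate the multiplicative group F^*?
There are φ(190899960240) = 46138752000 primitive elements

F_q^* is cyclic of order q - 1 = 190899960240. A cyclic group of order m has exactly φ(m) generators. Here m = 190899960240 = 2^4 · 3 · 5 · 11 · 331 · 218461, so the number of primitive elements is φ(190899960240) = 46138752000.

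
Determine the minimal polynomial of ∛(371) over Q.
m_α(x) = x^3 - 371

α satisfies α^3 = 371, so x^3 - 371 annihilates α. By the rational root test, a rational root p/q (in lowest terms) of x^3 - 371 would satisfy p^3 = 371 q^3, forcing q = 1 and p^3 = 371; but 371 is not a perfect cube, contradiction. A monic cubic over Q with no rational root is irreducible (any nontrivial factorization would include a linear factor). Hence x^3 - 371 is the minimal polynomial of α, and in particular [Q(α):Q] = 3.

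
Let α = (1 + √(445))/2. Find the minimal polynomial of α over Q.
m_α(x) = x^2 - x - 111

From 2α - 1 = √(445), squaring gives (2α - 1)^2 = 445, i.e. 4α^2 - 4α + 1 = 445, so α^2 - α + (1 - 445)/4 = 0. Since 445 ≡ 1 (mod 4), (1 - 445)/4 = -111 ∈ Z. The polynomial x^2 - x - 111 has discriminant 1 - 4·(-111) = 445, which is not a perfect square in Q (d = 445 is squarefree and ≠ 1), so x^2 - x - 111 is irreducible over Q. It is the minimal polynomial of α.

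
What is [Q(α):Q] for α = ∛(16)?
[Q(α):Q] = 3

The minimal polynomial of α is x^3 - 16, irreducible over Q since 16 is not a perfect cube (so x^3 - 16 has no rational root). Hence [Q(α):Q] = deg(m_α) = 3.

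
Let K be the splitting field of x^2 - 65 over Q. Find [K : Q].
[K : Q] = 2

f(x) = x^2 - 65 factors as (x - √65)(x + √65). The splitting field is K = Q(√65). Since 65 is squarefree and > 1, it is not a perfect square, so x^2 - 65 is irreducible over Q and [Q(√65) : Q] = 2. Hence [K : Q] = 2.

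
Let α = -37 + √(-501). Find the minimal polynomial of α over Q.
m_α(x) = x^2 + 74x + 1870

From α + 37 = √(-501), squaring gives (α + 37)^2 = -501, i.e. α^2 + 74α + 1369 = -501, so α^2 + 74α + 1870 = 0. The discriminant of x^2 + 74x + 1870 is (74)^2 - 4·(1870) = 5476 - 7480 = -2004, and 4·(-501) is not a perfect square in Q since -501 is squarefree and ≠ 1. Hence x^2 + 74x + 1870 is irreducible over Q and is the minimal polynomial of α.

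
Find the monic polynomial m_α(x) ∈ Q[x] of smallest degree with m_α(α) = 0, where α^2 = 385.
m_α(x) = x^2 - 385

α satisfies α^2 - 385 = 0, so x^2 - 385 annihilates α. Since d = 385 is squarefree and ≠ 1, it is not a perfect square in Q, so x^2 - 385 has no rational root and is therefore irreducible over Q (a degree-2 polynomial over a field is irreducible iff it has no root). Hence m_α(x) = x^2 - 385.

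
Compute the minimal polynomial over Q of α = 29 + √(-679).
m_α(x) = x^2 - 58x + 1520

From α - 29 = √(-679), squaring gives (α - 29)^2 = -679, i.e. α^2 - 58α + 841 = -679, so α^2 - 58α + 1520 = 0. The discriminant of x^2 - 58x + 1520 is (-58)^2 - 4·(1520) = 3364 - 6080 = -2716, and 4·(-679) is not a perfect square in Q since -679 is squarefree and ≠ 1. Hence x^2 - 58x + 1520 is irreducible over Q and is the minimal polynomial of α.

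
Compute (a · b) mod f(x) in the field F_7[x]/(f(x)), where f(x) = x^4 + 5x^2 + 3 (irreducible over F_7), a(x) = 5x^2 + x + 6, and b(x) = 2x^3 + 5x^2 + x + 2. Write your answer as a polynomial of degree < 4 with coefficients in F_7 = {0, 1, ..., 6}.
a · b ≡ 4x^2 + 6x + 1 (mod f(x))

Multiply in F_7[x]: a(x)·b(x) = (5x^2 + x + 6)·(2x^3 + 5x^2 + x + 2) = 3x^5 + 6x^4 + x^3 + 6x^2 + x + 5. This has degree ≥ 4, so divide by f(x) over F_7: 3x^5 + 6x^4 + x^3 + 6x^2 + x + 5 = (3x + 6)·(x^4 + 5x^2 + 3) + (4x^2 + 6x + 1). Hence a·b ≡ 4x^2 + 6x + 1 (mod f). (F_7[x]/(f) is a field with 7^4 = 2401 elements since f is irreducible of degree 4.)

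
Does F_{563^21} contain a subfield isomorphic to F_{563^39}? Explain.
No: F_{563^39} is not a subfield of F_{563^21}

F_{p^m} embeds in F_{p^n} iff m | n. Here 39 ∤ 21 (since 21 = 0·39 + 21 with remainder 21 ≠ 0), so F_{563^39} is not a subfield of F_{563^21}. Equivalently: if it were, the tower law would give 39 = [F_{563^39}:F_563] dividing [F_{563^21}:F_563] = 21, contradiction.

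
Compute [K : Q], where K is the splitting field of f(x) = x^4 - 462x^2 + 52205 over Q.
[K : Q] = 4

Solving the quadratic in x^2: x^2 = (462 ± √(462^2 - 4·52205))/2 = (462 ± √4624)/2 = (462 ± 68)/2, giving x^2 = 265 or x^2 = 197. So f(x) = (x^2 - 265)(x^2 - 197) and the roots of f are ±√265, ±√197. Hence the splitting field is K = Q(√265, √197). Since 265 and 197 are distinct squarefree integers > 1, their product 52205 is not a perfect square, so √197 ∉ Q(√265). By the tower law [K:Q] = [Q(√265,√197):Q(√265)] · [Q(√265):Q] = 2 · 2 = 4.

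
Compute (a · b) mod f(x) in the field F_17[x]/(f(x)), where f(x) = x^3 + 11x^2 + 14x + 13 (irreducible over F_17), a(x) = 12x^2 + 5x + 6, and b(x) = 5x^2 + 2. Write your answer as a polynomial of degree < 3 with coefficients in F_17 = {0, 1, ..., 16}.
a · b ≡ 11x^2 + 11x + 5 (mod f(x))

Multiply in F_17[x]: a(x)·b(x) = (12x^2 + 5x + 6)·(5x^2 + 2) = 9x^4 + 8x^3 + 3x^2 + 10x + 12. This has degree ≥ 3, so divide by f(x) over F_17: 9x^4 + 8x^3 + 3x^2 + 10x + 12 = (9x + 11)·(x^3 + 11x^2 + 14x + 13) + (11x^2 + 11x + 5). Hence a·b ≡ 11x^2 + 11x + 5 (mod f). (F_17[x]/(f) is a field with 17^3 = 4913 elements since f is irreducible of degree 3.)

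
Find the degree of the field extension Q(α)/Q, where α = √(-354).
[Q(α):Q] = 2

[Q(α):Q] equals the degree of the minimal polynomial of α. Here α^2 = -354 and x^2 + 354 is irreducible (d = -354 is squarefree, ≠ 1, hence not a square), so deg(m_α) = 2. Thus [Q(α):Q] = 2.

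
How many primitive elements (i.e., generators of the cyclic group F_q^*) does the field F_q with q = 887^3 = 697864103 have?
There are φ(697864102) = 321358752 primitive elements

F_q^* is cyclic of order q - 1 = 697864102. A cyclic group of order m has exactly φ(m) generators. Here m = 697864102 = 2 · 13 · 443 · 60589, so the number of primitive elements is φ(697864102) = 321358752.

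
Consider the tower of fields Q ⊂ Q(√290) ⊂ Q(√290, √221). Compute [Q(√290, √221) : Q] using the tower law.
[Q(√290, √221) : Q] = 4

[Q(√290):Q] = 2 (min poly x^2 - 290, irreducible since 290 is squarefree > 1). For the top step, suppose √221 ∈ Q(√290), say √221 = c + d√290 with c, d ∈ Q. Squaring: 221 = c^2 + 290d^2 + 2cd√290. Since √290 ∉ Q this forces 2cd = 0. If d = 0 then √221 = c ∈ Q, contradicting 221 squarefree > 1. If c = 0 then 221 = 290d^2, so 290·221 = (290d)^2 is a perfect square in Q — but 290·221 = 64090 is not a perfect square (since 290 and 221 are distinct squarefree integers). Contradiction. Hence √221 ∉ Q(√290), so x^2 - 221 stays irreducible over Q(√290) and [Q(√290, √221) : Q(√290)] = 2. By the tower law, [Q(√290, √221) : Q] = 2 · 2 = 4.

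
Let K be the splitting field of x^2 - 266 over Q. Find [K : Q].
[K : Q] = 2

f(x) = x^2 - 266 factors as (x - √266)(x + √266). The splitting field is K = Q(√266). Since 266 is squarefree and > 1, it is not a perfect square, so x^2 - 266 is irreducible over Q and [Q(√266) : Q] = 2. Hence [K : Q] = 2.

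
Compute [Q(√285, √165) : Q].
[Q(√285, √165) : Q] = 4

[Q(√285):Q] = 2 (min poly x^2 - 285, irreducible since 285 is squarefree > 1). For the top step, suppose √165 ∈ Q(√285), say √165 = c + d√285 with c, d ∈ Q. Squaring: 165 = c^2 + 285d^2 + 2cd√285. Since √285 ∉ Q this forces 2cd = 0. If d = 0 then √165 = c ∈ Q, contradicting 165 squarefree > 1. If c = 0 then 165 = 285d^2, so 285·165 = (285d)^2 is a perfect square in Q — but 285·165 = 47025 is not a perfect square (since 285 and 165 are distinct squarefree integers). Contradiction. Hence √165 ∉ Q(√285), so x^2 - 165 stays irreducible over Q(√285) and [Q(√285, √165) : Q(√285)] = 2. By the tower law, [Q(√285, √165) : Q] = 2 · 2 = 4.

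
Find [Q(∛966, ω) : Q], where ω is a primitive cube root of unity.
[Q(∛966, ω) : Q] = 6

[Q(∛966):Q] = 3 (min poly x^3 - 966, irreducible since 966 is not a perfect cube). [Q(ω):Q] = 2 (min poly x^2 + x + 1). Since Q(∛966) ⊂ R and ω ∉ R, we have ω ∉ Q(∛966), so x^2 + x + 1 remains irreducible over Q(∛966) and [Q(∛966, ω) : Q(∛966)] = 2. By the tower law, [Q(∛966, ω) : Q] = 3 · 2 = 6. (In fact Q(∛966, ω) is the splitting field of x^3 - 966 over Q.)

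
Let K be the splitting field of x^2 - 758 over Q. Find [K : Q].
[K : Q] = 2

f(x) = x^2 - 758 factors as (x - √758)(x + √758). The splitting field is K = Q(√758). Since 758 is squarefree and > 1, it is not a perfect square, so x^2 - 758 is irreducible over Q and [Q(√758) : Q] = 2. Hence [K : Q] = 2.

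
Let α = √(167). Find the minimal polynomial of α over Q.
m_α(x) = x^2 - 167

α satisfies α^2 - 167 = 0, so x^2 - 167 annihilates α. Since d = 167 is squarefree and ≠ 1, it is not a perfect square in Q, so x^2 - 167 has no rational root and is therefore irreducible over Q (a degree-2 polynomial over a field is irreducible iff it has no root). Hence m_α(x) = x^2 - 167.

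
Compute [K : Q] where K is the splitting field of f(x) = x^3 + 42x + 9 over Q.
[K : Q] = 6

By the rational root test, any rational root of the monic integer polynomial f(x) = x^3 + 42x + 9 must be an integer dividing the constant term 9, i.e. one of ±{1, 3, 9}. Evaluating: f(1) = 52, f(-1) = -34, f(3) = 162, f(-3) = -144, f(9) = 1116, f(-9) = -1098; none is 0, so f has no rational root and is therefore irreducible over Q (a cubic with no linear factor over a field is irreducible). For an irreducible cubic, the Galois group is A_3 or S_3 according as the discriminant disc(f) = -4a^3 - 27b^2 = -4·(42)^3 - 27·(9)^2 = -298539 is or is not a square in Q. Here disc(f) = -298539 is not a perfect square in Q, so the Galois group of f over Q is not contained in A_3 and must be all of S_3. The splitting field has degree |S_3| = 6 over Q, so [K : Q] = 6.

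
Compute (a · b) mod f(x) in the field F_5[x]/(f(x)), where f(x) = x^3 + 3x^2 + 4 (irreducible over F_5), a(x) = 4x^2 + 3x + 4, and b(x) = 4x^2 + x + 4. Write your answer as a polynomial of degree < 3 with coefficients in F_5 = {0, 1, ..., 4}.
a · b ≡ x^2 + 2x + 4 (mod f(x))

Multiply in F_5[x]: a(x)·b(x) = (4x^2 + 3x + 4)·(4x^2 + x + 4) = x^4 + x^3 + x + 1. This has degree ≥ 3, so divide by f(x) over F_5: x^4 + x^3 + x + 1 = (x + 3)·(x^3 + 3x^2 + 4) + (x^2 + 2x + 4). Hence a·b ≡ x^2 + 2x + 4 (mod f). (F_5[x]/(f) is a field with 5^3 = 125 elements since f is irreducible of degree 3.)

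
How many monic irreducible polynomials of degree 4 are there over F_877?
There are 147889662378 monic irreducible polynomials of degree 4 over F_877

Each element of F_{877^4} that lies in no proper subfield is a root of exactly one monic irreducible of degree 4 over F_877, and each such polynomial has 4 distinct roots in F_{877^4}. By Möbius inversion the count is N_877(4) = (1/4) Σ_{d|4} μ(4/d) · 877^d = (1/4)(μ(4)·877^1 + μ(2)·877^2 + μ(1)·877^4) = 591558649512/4 = 147889662378.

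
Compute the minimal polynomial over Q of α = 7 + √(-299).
m_α(x) = x^2 - 14x + 348

From α - 7 = √(-299), squaring gives (α - 7)^2 = -299, i.e. α^2 - 14α + 49 = -299, so α^2 - 14α + 348 = 0. The discriminant of x^2 - 14x + 348 is (-14)^2 - 4·(348) = 196 - 1392 = -1196, and 4·(-299) is not a perfect square in Q since -299 is squarefree and ≠ 1. Hence x^2 - 14x + 348 is irreducible over Q and is the minimal polynomial of α.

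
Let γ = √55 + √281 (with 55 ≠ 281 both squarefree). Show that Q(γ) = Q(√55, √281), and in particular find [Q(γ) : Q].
[Q(γ) : Q] = 4 (equivalently, Q(γ) = Q(√55, √281))

Obviously Q(γ) ⊆ Q(√55, √281), and [Q(√55, √281):Q] = 4 (since 55, 281 are distinct squarefree integers > 1 with 15455 not a perfect square). To show equality we compute the minimal polynomial of γ. From γ = √55 + √281: γ^2 = 55 + 2√(15455) + 281 = 336 + 2√(15455), so γ^2 - 336 = 2√(15455); squaring, (γ^2 - 336)^2 = 4·15455, i.e. γ^4 - 672γ^2 + 112896 - 61820 = 0, i.e. γ^4 - 672γ^2 + 51076 = 0. So γ is a root of x^4 - 672x^2 + 51076. This polynomial is irreducible over Q: it has no rational root (each ±√55 ± √281 is irrational), and any factorization into two quadratics over Q would force √(15455) ∈ Q (pairing opposite roots) or √55, √281 ∈ Q (other pairings), all impossible. Hence [Q(γ):Q] = 4 = [Q(√55, √281):Q], so Q(γ) = Q(√55, √281).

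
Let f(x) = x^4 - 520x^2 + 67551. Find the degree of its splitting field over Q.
[K : Q] = 4

Solving the quadratic in x^2: x^2 = (520 ± √(520^2 - 4·67551))/2 = (520 ± √196)/2 = (520 ± 14)/2, giving x^2 = 253 or x^2 = 267. So f(x) = (x^2 - 253)(x^2 - 267) and the roots of f are ±√253, ±√267. Hence the splitting field is K = Q(√253, √267). Since 253 and 267 are distinct squarefree integers > 1, their product 67551 is not a perfect square, so √267 ∉ Q(√253). By the tower law [K:Q] = [Q(√253,√267):Q(√253)] · [Q(√253):Q] = 2 · 2 = 4.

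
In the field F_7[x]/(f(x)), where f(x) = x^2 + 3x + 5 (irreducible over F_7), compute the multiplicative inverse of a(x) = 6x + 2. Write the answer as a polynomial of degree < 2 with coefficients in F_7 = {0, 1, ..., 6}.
a(x)^(-1) ≡ x + 5 (mod f(x))

Since f is irreducible over F_7, F_7[x]/(f) is a field and a(x) ≠ 0 has an inverse. Apply the extended Euclidean algorithm to f(x) and a(x) in F_7[x]: f(x) = (6x + 2)·a(x) + (1). The last nonzero remainder is the constant 1 = gcd(f, a) in F_7. Back-substituting through the division chain expresses 1 = s(x)·a(x) + t(x)·f(x) with s(x) ≡ x + 5 (mod f), so a(x)^(-1) ≡ s(x) = x + 5 (mod f). Check: (6x + 2)·(x + 5) = 6x^2 + 4x + 3 ≡ 1 (mod x^2 + 3x + 5).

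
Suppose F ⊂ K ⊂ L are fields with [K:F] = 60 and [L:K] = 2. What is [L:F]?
[L:F] = 120

The tower law says that for any tower of field extensions F ⊂ K ⊂ L with finite degrees, [L:F] = [L:K] · [K:F]. Here this gives [L:F] = 2 · 60 = 120.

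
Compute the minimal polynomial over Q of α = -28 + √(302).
m_α(x) = x^2 + 56x + 482

From α + 28 = √(302), squaring gives (α + 28)^2 = 302, i.e. α^2 + 56α + 784 = 302, so α^2 + 56α + 482 = 0. The discriminant of x^2 + 56x + 482 is (56)^2 - 4·(482) = 3136 - 1928 = 1208, and 4·(302) is not a perfect square in Q since 302 is squarefree and ≠ 1. Hence x^2 + 56x + 482 is irreducible over Q and is the minimal polynomial of α.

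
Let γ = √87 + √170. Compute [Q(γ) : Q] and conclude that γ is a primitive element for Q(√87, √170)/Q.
[Q(γ) : Q] = 4 (equivalently, Q(γ) = Q(√87, √170))

Obviously Q(γ) ⊆ Q(√87, √170), and [Q(√87, √170):Q] = 4 (since 87, 170 are distinct squarefree integers > 1 with 14790 not a perfect square). To show equality we compute the minimal polynomial of γ. From γ = √87 + √170: γ^2 = 87 + 2√(14790) + 170 = 257 + 2√(14790), so γ^2 - 257 = 2√(14790); squaring, (γ^2 - 257)^2 = 4·14790, i.e. γ^4 - 514γ^2 + 66049 - 59160 = 0, i.e. γ^4 - 514γ^2 + 6889 = 0. So γ is a root of x^4 - 514x^2 + 6889. This polynomial is irreducible over Q: it has no rational root (each ±√87 ± √170 is irrational), and any factorization into two quadratics over Q would force √(14790) ∈ Q (pairing opposite roots) or √87, √170 ∈ Q (other pairings), all impossible. Hence [Q(γ):Q] = 4 = [Q(√87, √170):Q], so Q(γ) = Q(√87, √170).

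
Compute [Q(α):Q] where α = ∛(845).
[Q(α):Q] = 3

The minimal polynomial of α is x^3 - 845, irreducible over Q since 845 is not a perfect cube (so x^3 - 845 has no rational root). Hence [Q(α):Q] = deg(m_α) = 3.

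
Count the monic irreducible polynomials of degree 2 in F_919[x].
There are 421821 monic irreducible polynomials of degree 2 over F_919

Each element of F_{919^2} that lies in no proper subfield is a root of exactly one monic irreducible of degree 2 over F_919, and each such polynomial has 2 distinct roots in F_{919^2}. By Möbius inversion the count is N_919(2) = (1/2) Σ_{d|2} μ(2/d) · 919^d = (1/2)(μ(2)·919^1 + μ(1)·919^2) = 843642/2 = 421821.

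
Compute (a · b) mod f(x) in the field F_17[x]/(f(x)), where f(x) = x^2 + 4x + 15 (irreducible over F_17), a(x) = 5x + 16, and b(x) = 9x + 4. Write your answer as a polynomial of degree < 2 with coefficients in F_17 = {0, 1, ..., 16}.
a · b ≡ x + 1 (mod f(x))

Multiply in F_17[x]: a(x)·b(x) = (5x + 16)·(9x + 4) = 11x^2 + 11x + 13. This has degree ≥ 2, so divide by f(x) over F_17: 11x^2 + 11x + 13 = (11)·(x^2 + 4x + 15) + (x + 1). Hence a·b ≡ x + 1 (mod f). (F_17[x]/(f) is a field with 17^2 = 289 elements since f is irreducible of degree 2.)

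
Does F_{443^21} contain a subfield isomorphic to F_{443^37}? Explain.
No: F_{443^37} is not a subfield of F_{443^21}

F_{p^m} embeds in F_{p^n} iff m | n. Here 37 ∤ 21 (since 21 = 0·37 + 21 with remainder 21 ≠ 0), so F_{443^37} is not a subfield of F_{443^21}. Equivalently: if it were, the tower law would give 37 = [F_{443^37}:F_443] dividing [F_{443^21}:F_443] = 21, contradiction.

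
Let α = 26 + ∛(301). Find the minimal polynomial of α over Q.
m_α(x) = x^3 - 78x^2 + 2028x - 17877

Set β = α - 26 = ∛(301), so β^3 = 301. Then (α - 26)^3 - 301 = 0, i.e. α is a root of g(x) = (x - 26)^3 - 301 = x^3 - 78x^2 + 2028x - 17877. Since g(x) = h(x - 26) where h(x) = x^3 - 301, and h is irreducible over Q (because 301 is not a perfect cube, so h has no rational root, and a monic cubic with no rational root is irreducible), g is also irreducible (irreducibility is preserved under the substitution x → x - 26). Hence m_α(x) = x^3 - 78x^2 + 2028x - 17877.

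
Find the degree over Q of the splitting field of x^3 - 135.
[K : Q] = 6

The roots of x^3 - 135 are ∛135, ω∛135, ω^2∛135 where ω = e^(2πi/3) is a primitive cube root of unity, so K = Q(∛135, ω). Now [Q(∛135):Q] = 3 (since 135 is not a perfect cube, x^3 - 135 is irreducible) and [Q(ω):Q] = 2. Both 2 and 3 divide [K:Q], and [K:Q] ≤ 3·2 = 6, so [K:Q] = 6. (Equivalently: Q(∛135) ⊂ R but ω ∉ R, so [K : Q(∛135)] = 2.)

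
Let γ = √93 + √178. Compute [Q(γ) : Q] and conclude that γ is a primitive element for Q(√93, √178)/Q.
[Q(γ) : Q] = 4 (equivalently, Q(γ) = Q(√93, √178))

Obviously Q(γ) ⊆ Q(√93, √178), and [Q(√93, √178):Q] = 4 (since 93, 178 are distinct squarefree integers > 1 with 16554 not a perfect square). To show equality we compute the minimal polynomial of γ. From γ = √93 + √178: γ^2 = 93 + 2√(16554) + 178 = 271 + 2√(16554), so γ^2 - 271 = 2√(16554); squaring, (γ^2 - 271)^2 = 4·16554, i.e. γ^4 - 542γ^2 + 73441 - 66216 = 0, i.e. γ^4 - 542γ^2 + 7225 = 0. So γ is a root of x^4 - 542x^2 + 7225. This polynomial is irreducible over Q: it has no rational root (each ±√93 ± √178 is irrational), and any factorization into two quadratics over Q would force √(16554) ∈ Q (pairing opposite roots) or √93, √178 ∈ Q (other pairings), all impossible. Hence [Q(γ):Q] = 4 = [Q(√93, √178):Q], so Q(γ) = Q(√93, √178).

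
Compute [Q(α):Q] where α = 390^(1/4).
[Q(α):Q] = 4

α is a root of x^4 - 390. By Eisenstein's criterion at the prime p = 2 (which divides the constant term 390 but p^2 = 4 does not, since 390 is squarefree), x^4 - 390 is irreducible over Q. Hence [Q(α):Q] = 4.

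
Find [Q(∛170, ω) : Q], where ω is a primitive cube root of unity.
[Q(∛170, ω) : Q] = 6

[Q(∛170):Q] = 3 (min poly x^3 - 170, irreducible since 170 is not a perfect cube). [Q(ω):Q] = 2 (min poly x^2 + x + 1). Since Q(∛170) ⊂ R and ω ∉ R, we have ω ∉ Q(∛170), so x^2 + x + 1 remains irreducible over Q(∛170) and [Q(∛170, ω) : Q(∛170)] = 2. By the tower law, [Q(∛170, ω) : Q] = 3 · 2 = 6. (In fact Q(∛170, ω) is the splitting field of x^3 - 170 over Q.)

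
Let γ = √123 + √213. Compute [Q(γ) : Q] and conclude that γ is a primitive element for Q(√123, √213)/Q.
[Q(γ) : Q] = 4 (equivalently, Q(γ) = Q(√123, √213))

Obviously Q(γ) ⊆ Q(√123, √213), and [Q(√123, √213):Q] = 4 (since 123, 213 are distinct squarefree integers > 1 with 26199 not a perfect square). To show equality we compute the minimal polynomial of γ. From γ = √123 + √213: γ^2 = 123 + 2√(26199) + 213 = 336 + 2√(26199), so γ^2 - 336 = 2√(26199); squaring, (γ^2 - 336)^2 = 4·26199, i.e. γ^4 - 672γ^2 + 112896 - 104796 = 0, i.e. γ^4 - 672γ^2 + 8100 = 0. So γ is a root of x^4 - 672x^2 + 8100. This polynomial is irreducible over Q: it has no rational root (each ±√123 ± √213 is irrational), and any factorization into two quadratics over Q would force √(26199) ∈ Q (pairing opposite roots) or √123, √213 ∈ Q (other pairings), all impossible. Hence [Q(γ):Q] = 4 = [Q(√123, √213):Q], so Q(γ) = Q(√123, √213).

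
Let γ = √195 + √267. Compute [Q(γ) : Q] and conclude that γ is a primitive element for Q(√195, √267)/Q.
[Q(γ) : Q] = 4 (equivalently, Q(γ) = Q(√195, √267))

Obviously Q(γ) ⊆ Q(√195, √267), and [Q(√195, √267):Q] = 4 (since 195, 267 are distinct squarefree integers > 1 with 52065 not a perfect square). To show equality we compute the minimal polynomial of γ. From γ = √195 + √267: γ^2 = 195 + 2√(52065) + 267 = 462 + 2√(52065), so γ^2 - 462 = 2√(52065); squaring, (γ^2 - 462)^2 = 4·52065, i.e. γ^4 - 924γ^2 + 213444 - 208260 = 0, i.e. γ^4 - 924γ^2 + 5184 = 0. So γ is a root of x^4 - 924x^2 + 5184. This polynomial is irreducible over Q: it has no rational root (each ±√195 ± √267 is irrational), and any factorization into two quadratics over Q would force √(52065) ∈ Q (pairing opposite roots) or √195, √267 ∈ Q (other pairings), all impossible. Hence [Q(γ):Q] = 4 = [Q(√195, √267):Q], so Q(γ) = Q(√195, √267).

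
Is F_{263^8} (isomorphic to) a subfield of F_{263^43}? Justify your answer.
No: F_{263^8} is not a subfield of F_{263^43}

F_{p^m} embeds in F_{p^n} iff m | n. Here 8 ∤ 43 (since 43 = 5·8 + 3 with remainder 3 ≠ 0), so F_{263^8} is not a subfield of F_{263^43}. Equivalently: if it were, the tower law would give 8 = [F_{263^8}:F_263] dividing [F_{263^43}:F_263] = 43, contradiction.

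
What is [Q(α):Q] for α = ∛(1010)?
[Q(α):Q] = 3

The minimal polynomial of α is x^3 - 1010, irreducible over Q since 1010 is not a perfect cube (so x^3 - 1010 has no rational root). Hence [Q(α):Q] = deg(m_α) = 3.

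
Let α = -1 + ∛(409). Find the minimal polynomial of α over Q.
m_α(x) = x^3 + 3x^2 + 3x - 408

Set β = α + 1 = ∛(409), so β^3 = 409. Then (α + 1)^3 - 409 = 0, i.e. α is a root of g(x) = (x + 1)^3 - 409 = x^3 + 3x^2 + 3x - 408. Since g(x) = h(x + 1) where h(x) = x^3 - 409, and h is irreducible over Q (because 409 is not a perfect cube, so h has no rational root, and a monic cubic with no rational root is irreducible), g is also irreducible (irreducibility is preserved under the substitution x → x + 1). Hence m_α(x) = x^3 + 3x^2 + 3x - 408.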